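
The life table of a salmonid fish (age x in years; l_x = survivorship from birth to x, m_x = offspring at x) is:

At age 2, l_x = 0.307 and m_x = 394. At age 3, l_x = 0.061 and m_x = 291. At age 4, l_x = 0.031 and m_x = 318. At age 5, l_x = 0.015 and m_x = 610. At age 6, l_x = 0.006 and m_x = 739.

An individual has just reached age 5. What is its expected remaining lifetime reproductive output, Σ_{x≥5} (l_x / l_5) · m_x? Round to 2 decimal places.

l_5 = 0.015. Conditional survival from age 5 to x is l_x / l_5.
  x=5: (0.015/0.015) × 610 = 610.0000
  x=6: (0.006/0.015) × 739 = 295.6000
Sum = 610.0000 + 295.6000 = 905.6000

905.60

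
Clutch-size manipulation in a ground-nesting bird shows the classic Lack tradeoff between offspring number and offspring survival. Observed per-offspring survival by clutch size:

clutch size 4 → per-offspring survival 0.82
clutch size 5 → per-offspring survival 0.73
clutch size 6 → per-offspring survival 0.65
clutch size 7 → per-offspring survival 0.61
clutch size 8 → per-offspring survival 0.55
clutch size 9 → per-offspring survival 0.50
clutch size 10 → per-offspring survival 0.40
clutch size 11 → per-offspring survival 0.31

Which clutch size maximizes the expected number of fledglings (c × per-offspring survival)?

Expected fledglings = c × s(c):
  c=4: 4 × 0.82 = 3.280
  c=5: 5 × 0.73 = 3.650
  c=6: 6 × 0.65 = 3.900
  c=7: 7 × 0.61 = 4.270
  c=8: 8 × 0.55 = 4.400
  c=9: 9 × 0.50 = 4.500
  c=10: 10 × 0.40 = 4.000
  c=11: 11 × 0.31 = 3.410
Maximum at c = 9 (4.500 fledglings).

9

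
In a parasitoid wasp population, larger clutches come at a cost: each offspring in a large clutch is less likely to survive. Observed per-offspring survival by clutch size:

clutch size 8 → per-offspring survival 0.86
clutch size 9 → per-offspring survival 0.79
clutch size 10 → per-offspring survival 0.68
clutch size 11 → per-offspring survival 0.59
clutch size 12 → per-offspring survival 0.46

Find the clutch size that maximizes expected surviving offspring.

Expected surviving offspring = c × s(c):
  c=8: 8 × 0.86 = 6.880
  c=9: 9 × 0.79 = 7.110
  c=10: 10 × 0.68 = 6.800
  c=11: 11 × 0.59 = 6.490
  c=12: 12 × 0.46 = 5.520
Maximum at c = 9 (7.110 surviving offspring).

9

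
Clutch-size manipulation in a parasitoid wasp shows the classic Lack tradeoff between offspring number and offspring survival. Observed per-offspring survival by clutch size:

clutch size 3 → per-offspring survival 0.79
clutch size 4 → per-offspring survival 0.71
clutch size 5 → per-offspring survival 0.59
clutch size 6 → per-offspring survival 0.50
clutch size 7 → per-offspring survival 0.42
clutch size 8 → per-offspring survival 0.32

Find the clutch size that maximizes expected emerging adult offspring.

Expected emerging adult offspring = c × s(c):
  c=3: 3 × 0.79 = 2.370
  c=4: 4 × 0.71 = 2.840
  c=5: 5 × 0.59 = 2.950
  c=6: 6 × 0.50 = 3.000
  c=7: 7 × 0.42 = 2.940
  c=8: 8 × 0.32 = 2.560
Maximum at c = 6 (3.000 emerging adult offspring).

6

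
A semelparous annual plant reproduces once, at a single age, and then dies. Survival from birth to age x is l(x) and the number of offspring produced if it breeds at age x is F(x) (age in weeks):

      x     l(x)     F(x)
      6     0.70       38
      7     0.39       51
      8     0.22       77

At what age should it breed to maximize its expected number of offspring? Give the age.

Expected offspring if breeding at age x = l(x) × F(x):
  age 6: 0.70 × 38 = 26.600
  age 7: 0.39 × 51 = 19.890
  age 8: 0.22 × 77 = 16.940
Maximum at age 6 (26.600).

6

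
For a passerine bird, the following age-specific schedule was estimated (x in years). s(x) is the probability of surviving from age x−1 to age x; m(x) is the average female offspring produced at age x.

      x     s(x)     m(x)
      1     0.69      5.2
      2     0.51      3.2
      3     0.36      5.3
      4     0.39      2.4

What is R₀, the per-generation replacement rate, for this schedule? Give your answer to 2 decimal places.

Survivorship from birth: l_x = s_1·s_2·…·s_x.
  l_1 = 0.69000
  l_2 = 0.35190
  l_3 = 0.12668
  l_4 = 0.04941
R₀ = Σ l_x m(x):
  age 1: 0.69000 × 5.2 = 3.5880
  age 2: 0.35190 × 3.2 = 1.1261
  age 3: 0.12668 × 5.3 = 0.6714
  age 4: 0.04941 × 2.4 = 0.1186
R₀ = 3.5880 + 1.1261 + 0.6714 + 0.1186 = 5.5041

5.50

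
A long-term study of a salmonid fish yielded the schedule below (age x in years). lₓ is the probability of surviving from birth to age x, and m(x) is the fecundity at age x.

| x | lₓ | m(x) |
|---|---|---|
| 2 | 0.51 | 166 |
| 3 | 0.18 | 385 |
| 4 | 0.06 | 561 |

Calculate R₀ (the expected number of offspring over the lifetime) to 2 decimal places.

R₀ = Σ lₓ m(x):
  age 2: 0.51 × 166 = 84.6600
  age 3: 0.18 × 385 = 69.3000
  age 4: 0.06 × 561 = 33.6600
R₀ = 84.6600 + 69.3000 + 33.6600 = 187.6200

187.62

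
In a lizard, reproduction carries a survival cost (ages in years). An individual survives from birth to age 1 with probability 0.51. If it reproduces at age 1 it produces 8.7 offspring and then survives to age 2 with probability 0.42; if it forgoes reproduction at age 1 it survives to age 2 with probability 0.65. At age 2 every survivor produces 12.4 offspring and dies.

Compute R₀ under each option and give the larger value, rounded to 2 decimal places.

7.09

breed at age 1: R₀ = 0.51 × (8.7 + 0.42 × 12.4) = 0.51 × 13.9080 = 7.0931
delay to age 2: R₀ = 0.51 × (0.65 × 12.4) = 0.51 × 8.0600 = 4.1106
Higher: breed at age 1 (7.0931).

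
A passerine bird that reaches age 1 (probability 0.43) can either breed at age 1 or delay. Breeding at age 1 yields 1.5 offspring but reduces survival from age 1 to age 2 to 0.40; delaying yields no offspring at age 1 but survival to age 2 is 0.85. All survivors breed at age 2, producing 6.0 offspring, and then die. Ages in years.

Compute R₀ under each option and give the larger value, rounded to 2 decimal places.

breed at age 1: R₀ = 0.43 × (1.5 + 0.40 × 6.0) = 0.43 × 3.9000 = 1.6770
delay to age 2: R₀ = 0.43 × (0.85 × 6.0) = 0.43 × 5.1000 = 2.1930
Higher: delay to age 2 (2.1930).

2.19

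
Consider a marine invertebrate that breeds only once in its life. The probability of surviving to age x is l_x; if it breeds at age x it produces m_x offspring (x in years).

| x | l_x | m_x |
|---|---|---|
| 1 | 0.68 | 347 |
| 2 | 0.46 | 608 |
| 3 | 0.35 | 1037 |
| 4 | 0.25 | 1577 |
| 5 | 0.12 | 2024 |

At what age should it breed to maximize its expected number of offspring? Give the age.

4

Expected offspring if breeding at age x = l_x × m_x:
  age 1: 0.68 × 347 = 235.960
  age 2: 0.46 × 608 = 279.680
  age 3: 0.35 × 1037 = 362.950
  age 4: 0.25 × 1577 = 394.250
  age 5: 0.12 × 2024 = 242.880
Maximum at age 4 (394.250).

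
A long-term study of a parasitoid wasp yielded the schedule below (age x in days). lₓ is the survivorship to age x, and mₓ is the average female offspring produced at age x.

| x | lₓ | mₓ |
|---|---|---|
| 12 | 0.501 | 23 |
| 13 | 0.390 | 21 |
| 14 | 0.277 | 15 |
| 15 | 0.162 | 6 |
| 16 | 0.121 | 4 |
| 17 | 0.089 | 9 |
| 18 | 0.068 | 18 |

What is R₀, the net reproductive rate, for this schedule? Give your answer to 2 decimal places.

R₀ = Σ lₓ mₓ:
  age 12: 0.501 × 23 = 11.5230
  age 13: 0.390 × 21 = 8.1900
  age 14: 0.277 × 15 = 4.1550
  age 15: 0.162 × 6 = 0.9720
  age 16: 0.121 × 4 = 0.4840
  age 17: 0.089 × 9 = 0.8010
  age 18: 0.068 × 18 = 1.2240
R₀ = 11.5230 + 8.1900 + 4.1550 + 0.9720 + 0.4840 + 0.8010 + 1.2240 = 27.3490

27.35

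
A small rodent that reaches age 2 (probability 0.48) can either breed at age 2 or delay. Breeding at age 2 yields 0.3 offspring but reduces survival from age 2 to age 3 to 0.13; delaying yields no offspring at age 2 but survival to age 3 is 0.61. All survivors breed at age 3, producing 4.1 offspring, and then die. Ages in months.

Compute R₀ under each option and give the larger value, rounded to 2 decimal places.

breed at age 2: R₀ = 0.48 × (0.3 + 0.13 × 4.1) = 0.48 × 0.8330 = 0.3998
delay to age 3: R₀ = 0.48 × (0.61 × 4.1) = 0.48 × 2.5010 = 1.2005
Higher: delay to age 3 (1.2005).

1.20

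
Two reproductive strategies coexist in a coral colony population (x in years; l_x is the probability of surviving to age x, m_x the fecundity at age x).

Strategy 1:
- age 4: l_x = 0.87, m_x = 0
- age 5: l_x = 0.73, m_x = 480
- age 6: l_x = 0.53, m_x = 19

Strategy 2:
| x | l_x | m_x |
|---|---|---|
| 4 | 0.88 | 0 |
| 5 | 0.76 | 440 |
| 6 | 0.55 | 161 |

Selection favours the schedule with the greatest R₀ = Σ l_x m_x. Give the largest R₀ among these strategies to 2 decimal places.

Strategy 1: R₀ = 0.87×0 + 0.73×480 + 0.53×19 = 360.4700
Strategy 2: R₀ = 0.88×0 + 0.76×440 + 0.55×161 = 422.9500
Highest R₀: strategy 2 with 422.9500.

422.95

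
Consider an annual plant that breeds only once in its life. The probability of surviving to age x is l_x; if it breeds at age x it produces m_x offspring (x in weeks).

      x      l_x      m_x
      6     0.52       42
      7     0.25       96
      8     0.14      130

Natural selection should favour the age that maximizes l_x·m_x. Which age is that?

7

Expected offspring if breeding at age x = l_x × m_x:
  age 6: 0.52 × 42 = 21.840
  age 7: 0.25 × 96 = 24.000
  age 8: 0.14 × 130 = 18.200
Maximum at age 7 (24.000).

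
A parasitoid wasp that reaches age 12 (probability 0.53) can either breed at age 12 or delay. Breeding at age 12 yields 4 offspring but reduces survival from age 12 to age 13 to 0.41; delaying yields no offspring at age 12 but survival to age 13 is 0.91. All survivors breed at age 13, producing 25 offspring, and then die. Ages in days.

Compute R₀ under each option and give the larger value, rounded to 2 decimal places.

12.06

breed at age 12: R₀ = 0.53 × (4 + 0.41 × 25) = 0.53 × 14.2500 = 7.5525
delay to age 13: R₀ = 0.53 × (0.91 × 25) = 0.53 × 22.7500 = 12.0575
Higher: delay to age 13 (12.0575).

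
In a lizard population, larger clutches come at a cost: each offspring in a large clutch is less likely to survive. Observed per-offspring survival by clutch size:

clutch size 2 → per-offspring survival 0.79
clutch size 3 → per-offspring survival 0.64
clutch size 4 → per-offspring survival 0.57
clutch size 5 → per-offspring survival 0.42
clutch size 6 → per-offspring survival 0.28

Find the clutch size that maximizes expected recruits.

4

Expected recruits = c × s(c):
  c=2: 2 × 0.79 = 1.580
  c=3: 3 × 0.64 = 1.920
  c=4: 4 × 0.57 = 2.280
  c=5: 5 × 0.42 = 2.100
  c=6: 6 × 0.28 = 1.680
Maximum at c = 4 (2.280 recruits).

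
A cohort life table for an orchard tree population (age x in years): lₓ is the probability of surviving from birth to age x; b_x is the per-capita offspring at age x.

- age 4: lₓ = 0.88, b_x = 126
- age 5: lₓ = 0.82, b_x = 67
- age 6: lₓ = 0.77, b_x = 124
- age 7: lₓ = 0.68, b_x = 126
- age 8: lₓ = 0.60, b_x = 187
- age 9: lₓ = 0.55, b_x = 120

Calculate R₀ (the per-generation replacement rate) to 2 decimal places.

R₀ = Σ lₓ b_x:
  age 4: 0.88 × 126 = 110.8800
  age 5: 0.82 × 67 = 54.9400
  age 6: 0.77 × 124 = 95.4800
  age 7: 0.68 × 126 = 85.6800
  age 8: 0.60 × 187 = 112.2000
  age 9: 0.55 × 120 = 66.0000
R₀ = 110.8800 + 54.9400 + 95.4800 + 85.6800 + 112.2000 + 66.0000 = 525.1800

525.18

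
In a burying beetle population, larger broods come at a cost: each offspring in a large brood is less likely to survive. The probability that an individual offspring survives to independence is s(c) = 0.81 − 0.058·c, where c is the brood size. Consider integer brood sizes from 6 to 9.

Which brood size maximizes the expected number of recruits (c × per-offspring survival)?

Expected recruits = c × s(c):
  c=6: 6 × 0.462 = 2.772
  c=7: 7 × 0.404 = 2.828
  c=8: 8 × 0.346 = 2.768
  c=9: 9 × 0.288 = 2.592
Maximum at c = 7 (2.828 recruits).

7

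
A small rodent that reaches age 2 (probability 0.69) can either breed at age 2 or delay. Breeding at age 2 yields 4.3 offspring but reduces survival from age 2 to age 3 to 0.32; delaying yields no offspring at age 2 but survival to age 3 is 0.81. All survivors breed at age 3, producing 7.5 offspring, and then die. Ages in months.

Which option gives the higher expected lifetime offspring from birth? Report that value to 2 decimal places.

4.62

breed at age 2: R₀ = 0.69 × (4.3 + 0.32 × 7.5) = 0.69 × 6.7000 = 4.6230
delay to age 3: R₀ = 0.69 × (0.81 × 7.5) = 0.69 × 6.0750 = 4.1917
Higher: breed at age 2 (4.6230).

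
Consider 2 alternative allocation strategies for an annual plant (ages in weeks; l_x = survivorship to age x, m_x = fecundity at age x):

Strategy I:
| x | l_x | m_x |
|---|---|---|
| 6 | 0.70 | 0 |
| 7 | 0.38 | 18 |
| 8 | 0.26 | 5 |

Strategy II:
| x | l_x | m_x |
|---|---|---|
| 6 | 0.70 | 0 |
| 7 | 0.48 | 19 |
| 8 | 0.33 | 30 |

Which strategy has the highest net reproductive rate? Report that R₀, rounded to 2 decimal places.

Strategy I: R₀ = 0.70×0 + 0.38×18 + 0.26×5 = 8.1400
Strategy II: R₀ = 0.70×0 + 0.48×19 + 0.33×30 = 19.0200
Highest R₀: strategy II with 19.0200.

19.02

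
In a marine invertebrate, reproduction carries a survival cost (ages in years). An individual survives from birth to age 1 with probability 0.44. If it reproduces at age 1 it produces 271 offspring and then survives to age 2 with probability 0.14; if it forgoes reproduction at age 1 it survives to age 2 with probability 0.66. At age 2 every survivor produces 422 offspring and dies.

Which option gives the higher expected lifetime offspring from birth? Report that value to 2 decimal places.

breed at age 1: R₀ = 0.44 × (271 + 0.14 × 422) = 0.44 × 330.0800 = 145.2352
delay to age 2: R₀ = 0.44 × (0.66 × 422) = 0.44 × 278.5200 = 122.5488
Higher: breed at age 1 (145.2352).

145.24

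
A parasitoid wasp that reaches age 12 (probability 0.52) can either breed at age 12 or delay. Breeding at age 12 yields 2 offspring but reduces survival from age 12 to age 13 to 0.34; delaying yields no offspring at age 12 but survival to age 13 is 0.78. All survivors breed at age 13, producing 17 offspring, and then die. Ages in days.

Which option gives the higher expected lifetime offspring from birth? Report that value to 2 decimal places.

6.90

breed at age 12: R₀ = 0.52 × (2 + 0.34 × 17) = 0.52 × 7.7800 = 4.0456
delay to age 13: R₀ = 0.52 × (0.78 × 17) = 0.52 × 13.2600 = 6.8952
Higher: delay to age 13 (6.8952).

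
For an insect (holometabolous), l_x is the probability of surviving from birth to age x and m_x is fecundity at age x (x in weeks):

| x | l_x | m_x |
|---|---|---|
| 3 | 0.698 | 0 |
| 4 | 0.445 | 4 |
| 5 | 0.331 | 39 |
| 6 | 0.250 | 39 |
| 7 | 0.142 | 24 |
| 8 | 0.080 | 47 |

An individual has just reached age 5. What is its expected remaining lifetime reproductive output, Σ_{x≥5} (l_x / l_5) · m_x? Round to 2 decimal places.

90.11

l_5 = 0.331. Conditional survival from age 5 to x is l_x / l_5.
  x=5: (0.331/0.331) × 39 = 39.0000
  x=6: (0.250/0.331) × 39 = 29.4562
  x=7: (0.142/0.331) × 24 = 10.2961
  x=8: (0.080/0.331) × 47 = 11.3595
Sum = 39.0000 + 29.4562 + 10.2961 + 11.3595 = 90.1118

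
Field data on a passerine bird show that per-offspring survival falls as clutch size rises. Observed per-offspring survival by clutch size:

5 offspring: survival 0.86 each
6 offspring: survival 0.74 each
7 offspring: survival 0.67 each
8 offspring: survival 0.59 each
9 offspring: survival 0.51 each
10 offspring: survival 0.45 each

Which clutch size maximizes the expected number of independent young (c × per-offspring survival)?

Expected independent young = c × s(c):
  c=5: 5 × 0.86 = 4.300
  c=6: 6 × 0.74 = 4.440
  c=7: 7 × 0.67 = 4.690
  c=8: 8 × 0.59 = 4.720
  c=9: 9 × 0.51 = 4.590
  c=10: 10 × 0.45 = 4.500
Maximum at c = 8 (4.720 independent young).

8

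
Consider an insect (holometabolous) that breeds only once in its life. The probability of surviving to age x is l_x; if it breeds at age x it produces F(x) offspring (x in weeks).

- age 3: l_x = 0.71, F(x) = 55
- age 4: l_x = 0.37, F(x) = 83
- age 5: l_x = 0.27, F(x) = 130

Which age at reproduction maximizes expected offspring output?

3

Expected offspring if breeding at age x = l_x × F(x):
  age 3: 0.71 × 55 = 39.050
  age 4: 0.37 × 83 = 30.710
  age 5: 0.27 × 130 = 35.100
Maximum at age 3 (39.050).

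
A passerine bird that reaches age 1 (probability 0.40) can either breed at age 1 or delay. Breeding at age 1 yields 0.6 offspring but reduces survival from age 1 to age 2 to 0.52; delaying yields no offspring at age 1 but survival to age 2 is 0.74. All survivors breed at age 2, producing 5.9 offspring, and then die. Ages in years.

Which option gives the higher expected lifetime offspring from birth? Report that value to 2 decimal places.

breed at age 1: R₀ = 0.40 × (0.6 + 0.52 × 5.9) = 0.40 × 3.6680 = 1.4672
delay to age 2: R₀ = 0.40 × (0.74 × 5.9) = 0.40 × 4.3660 = 1.7464
Higher: delay to age 2 (1.7464).

1.75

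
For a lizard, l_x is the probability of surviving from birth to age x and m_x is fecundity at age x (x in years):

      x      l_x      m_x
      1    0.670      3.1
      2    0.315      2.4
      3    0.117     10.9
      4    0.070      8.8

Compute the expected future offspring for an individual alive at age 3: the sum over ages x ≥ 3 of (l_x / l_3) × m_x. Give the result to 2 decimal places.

l_3 = 0.117. Conditional survival from age 3 to x is l_x / l_3.
  x=3: (0.117/0.117) × 10.9 = 10.9000
  x=4: (0.070/0.117) × 8.8 = 5.2650
Sum = 10.9000 + 5.2650 = 16.1650

16.16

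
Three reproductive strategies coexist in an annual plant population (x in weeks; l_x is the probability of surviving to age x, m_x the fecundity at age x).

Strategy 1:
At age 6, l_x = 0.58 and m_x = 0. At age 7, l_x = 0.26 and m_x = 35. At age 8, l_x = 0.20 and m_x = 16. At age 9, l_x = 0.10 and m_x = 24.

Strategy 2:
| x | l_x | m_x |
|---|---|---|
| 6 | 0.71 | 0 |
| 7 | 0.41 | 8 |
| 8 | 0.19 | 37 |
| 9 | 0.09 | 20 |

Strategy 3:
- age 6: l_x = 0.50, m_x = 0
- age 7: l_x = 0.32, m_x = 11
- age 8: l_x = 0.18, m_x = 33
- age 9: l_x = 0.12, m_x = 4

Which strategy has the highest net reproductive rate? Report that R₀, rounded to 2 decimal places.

Strategy 1: R₀ = 0.58×0 + 0.26×35 + 0.20×16 + 0.10×24 = 14.7000
Strategy 2: R₀ = 0.71×0 + 0.41×8 + 0.19×37 + 0.09×20 = 12.1100
Strategy 3: R₀ = 0.50×0 + 0.32×11 + 0.18×33 + 0.12×4 = 9.9400
Highest R₀: strategy 1 with 14.7000.

14.70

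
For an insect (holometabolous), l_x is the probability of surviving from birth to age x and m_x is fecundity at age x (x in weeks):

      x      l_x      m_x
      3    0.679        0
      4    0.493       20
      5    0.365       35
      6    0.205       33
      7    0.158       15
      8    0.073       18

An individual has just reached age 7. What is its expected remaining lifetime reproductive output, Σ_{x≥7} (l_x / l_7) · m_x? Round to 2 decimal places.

l_7 = 0.158. Conditional survival from age 7 to x is l_x / l_7.
  x=7: (0.158/0.158) × 15 = 15.0000
  x=8: (0.073/0.158) × 18 = 8.3165
Sum = 15.0000 + 8.3165 = 23.3165

23.32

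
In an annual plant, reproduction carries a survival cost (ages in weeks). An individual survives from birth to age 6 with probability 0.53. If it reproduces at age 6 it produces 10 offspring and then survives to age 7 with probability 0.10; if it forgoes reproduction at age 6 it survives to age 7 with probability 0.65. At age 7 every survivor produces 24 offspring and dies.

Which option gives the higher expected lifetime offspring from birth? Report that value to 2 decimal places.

8.27

breed at age 6: R₀ = 0.53 × (10 + 0.10 × 24) = 0.53 × 12.4000 = 6.5720
delay to age 7: R₀ = 0.53 × (0.65 × 24) = 0.53 × 15.6000 = 8.2680
Higher: delay to age 7 (8.2680).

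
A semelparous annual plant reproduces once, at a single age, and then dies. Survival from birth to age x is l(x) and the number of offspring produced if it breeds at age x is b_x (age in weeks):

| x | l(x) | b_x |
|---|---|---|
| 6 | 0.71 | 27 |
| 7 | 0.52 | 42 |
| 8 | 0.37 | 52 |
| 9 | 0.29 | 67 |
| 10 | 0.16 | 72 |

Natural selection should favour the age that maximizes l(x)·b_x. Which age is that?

Expected offspring if breeding at age x = l(x) × b_x:
  age 6: 0.71 × 27 = 19.170
  age 7: 0.52 × 42 = 21.840
  age 8: 0.37 × 52 = 19.240
  age 9: 0.29 × 67 = 19.430
  age 10: 0.16 × 72 = 11.520
Maximum at age 7 (21.840).

7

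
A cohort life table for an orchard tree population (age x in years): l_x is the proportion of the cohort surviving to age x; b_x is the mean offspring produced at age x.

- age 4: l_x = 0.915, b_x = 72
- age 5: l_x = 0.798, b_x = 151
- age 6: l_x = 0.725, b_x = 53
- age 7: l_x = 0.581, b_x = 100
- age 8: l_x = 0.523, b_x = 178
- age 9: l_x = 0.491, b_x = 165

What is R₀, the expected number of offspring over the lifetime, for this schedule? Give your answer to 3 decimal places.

457.012

R₀ = Σ l_x b_x:
  age 4: 0.915 × 72 = 65.8800
  age 5: 0.798 × 151 = 120.4980
  age 6: 0.725 × 53 = 38.4250
  age 7: 0.581 × 100 = 58.1000
  age 8: 0.523 × 178 = 93.0940
  age 9: 0.491 × 165 = 81.0150
R₀ = 65.8800 + 120.4980 + 38.4250 + 58.1000 + 93.0940 + 81.0150 = 457.0120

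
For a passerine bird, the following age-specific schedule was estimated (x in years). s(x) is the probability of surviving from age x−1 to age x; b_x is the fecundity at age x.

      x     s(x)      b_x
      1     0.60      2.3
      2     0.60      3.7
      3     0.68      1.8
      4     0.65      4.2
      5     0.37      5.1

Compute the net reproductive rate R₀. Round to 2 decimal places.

4.12

Survivorship from birth: l_x = s_1·s_2·…·s_x.
  l_1 = 0.60000
  l_2 = 0.36000
  l_3 = 0.24480
  l_4 = 0.15912
  l_5 = 0.05887
R₀ = Σ l_x b_x:
  age 1: 0.60000 × 2.3 = 1.3800
  age 2: 0.36000 × 3.7 = 1.3320
  age 3: 0.24480 × 1.8 = 0.4406
  age 4: 0.15912 × 4.2 = 0.6683
  age 5: 0.05887 × 5.1 = 0.3002
R₀ = 1.3800 + 1.3320 + 0.4406 + 0.6683 + 0.3002 = 4.1212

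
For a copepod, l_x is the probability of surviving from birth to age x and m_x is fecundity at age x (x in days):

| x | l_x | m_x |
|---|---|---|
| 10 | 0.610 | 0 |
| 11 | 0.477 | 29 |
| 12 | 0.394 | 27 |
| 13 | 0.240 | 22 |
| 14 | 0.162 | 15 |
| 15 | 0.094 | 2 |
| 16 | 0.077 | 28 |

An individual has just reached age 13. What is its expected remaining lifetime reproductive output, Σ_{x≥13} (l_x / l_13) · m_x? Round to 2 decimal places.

41.89

l_13 = 0.240. Conditional survival from age 13 to x is l_x / l_13.
  x=13: (0.240/0.240) × 22 = 22.0000
  x=14: (0.162/0.240) × 15 = 10.1250
  x=15: (0.094/0.240) × 2 = 0.7833
  x=16: (0.077/0.240) × 28 = 8.9833
Sum = 22.0000 + 10.1250 + 0.7833 + 8.9833 = 41.8917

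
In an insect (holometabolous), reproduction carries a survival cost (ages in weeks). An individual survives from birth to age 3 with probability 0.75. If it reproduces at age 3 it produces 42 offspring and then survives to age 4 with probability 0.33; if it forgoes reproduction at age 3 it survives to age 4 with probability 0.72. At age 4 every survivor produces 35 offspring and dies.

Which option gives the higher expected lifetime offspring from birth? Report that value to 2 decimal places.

breed at age 3: R₀ = 0.75 × (42 + 0.33 × 35) = 0.75 × 53.5500 = 40.1625
delay to age 4: R₀ = 0.75 × (0.72 × 35) = 0.75 × 25.2000 = 18.9000
Higher: breed at age 3 (40.1625).

40.16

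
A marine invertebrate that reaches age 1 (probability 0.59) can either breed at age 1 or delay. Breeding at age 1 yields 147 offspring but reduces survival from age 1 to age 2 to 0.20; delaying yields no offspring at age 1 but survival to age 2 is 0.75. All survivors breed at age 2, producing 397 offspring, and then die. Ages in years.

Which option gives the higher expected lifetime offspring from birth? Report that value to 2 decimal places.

175.67

breed at age 1: R₀ = 0.59 × (147 + 0.20 × 397) = 0.59 × 226.4000 = 133.5760
delay to age 2: R₀ = 0.59 × (0.75 × 397) = 0.59 × 297.7500 = 175.6725
Higher: delay to age 2 (175.6725).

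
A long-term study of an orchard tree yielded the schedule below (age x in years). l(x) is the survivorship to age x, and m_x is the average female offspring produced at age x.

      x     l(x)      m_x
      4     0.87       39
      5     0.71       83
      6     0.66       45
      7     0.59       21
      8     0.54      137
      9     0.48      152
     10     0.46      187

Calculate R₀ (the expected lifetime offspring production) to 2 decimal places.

R₀ = Σ l(x) m_x:
  age 4: 0.87 × 39 = 33.9300
  age 5: 0.71 × 83 = 58.9300
  age 6: 0.66 × 45 = 29.7000
  age 7: 0.59 × 21 = 12.3900
  age 8: 0.54 × 137 = 73.9800
  age 9: 0.48 × 152 = 72.9600
  age 10: 0.46 × 187 = 86.0200
R₀ = 33.9300 + 58.9300 + 29.7000 + 12.3900 + 73.9800 + 72.9600 + 86.0200 = 367.9100

367.91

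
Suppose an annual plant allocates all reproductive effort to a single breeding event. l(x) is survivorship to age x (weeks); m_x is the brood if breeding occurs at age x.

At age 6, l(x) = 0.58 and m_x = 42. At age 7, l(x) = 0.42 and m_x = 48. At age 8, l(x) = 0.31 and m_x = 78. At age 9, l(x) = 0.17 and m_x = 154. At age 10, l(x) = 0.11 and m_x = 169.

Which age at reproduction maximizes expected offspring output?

Expected offspring if breeding at age x = l(x) × m_x:
  age 6: 0.58 × 42 = 24.360
  age 7: 0.42 × 48 = 20.160
  age 8: 0.31 × 78 = 24.180
  age 9: 0.17 × 154 = 26.180
  age 10: 0.11 × 169 = 18.590
Maximum at age 9 (26.180).

9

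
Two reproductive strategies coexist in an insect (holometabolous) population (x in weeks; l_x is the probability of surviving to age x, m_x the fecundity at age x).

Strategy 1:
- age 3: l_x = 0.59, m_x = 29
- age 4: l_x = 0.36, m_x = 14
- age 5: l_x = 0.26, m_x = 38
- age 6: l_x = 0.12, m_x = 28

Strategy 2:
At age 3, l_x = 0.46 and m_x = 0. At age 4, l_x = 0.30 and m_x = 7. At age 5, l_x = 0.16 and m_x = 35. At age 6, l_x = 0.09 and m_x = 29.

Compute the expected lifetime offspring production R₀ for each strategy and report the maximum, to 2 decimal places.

Strategy 1: R₀ = 0.59×29 + 0.36×14 + 0.26×38 + 0.12×28 = 35.3900
Strategy 2: R₀ = 0.46×0 + 0.30×7 + 0.16×35 + 0.09×29 = 10.3100
Highest R₀: strategy 1 with 35.3900.

35.39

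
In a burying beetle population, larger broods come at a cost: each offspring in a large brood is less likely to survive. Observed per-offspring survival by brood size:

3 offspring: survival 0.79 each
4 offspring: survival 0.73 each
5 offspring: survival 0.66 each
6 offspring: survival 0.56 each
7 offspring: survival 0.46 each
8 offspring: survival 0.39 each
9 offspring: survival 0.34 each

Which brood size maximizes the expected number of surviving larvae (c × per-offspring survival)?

6

Expected surviving larvae = c × s(c):
  c=3: 3 × 0.79 = 2.370
  c=4: 4 × 0.73 = 2.920
  c=5: 5 × 0.66 = 3.300
  c=6: 6 × 0.56 = 3.360
  c=7: 7 × 0.46 = 3.220
  c=8: 8 × 0.39 = 3.120
  c=9: 9 × 0.34 = 3.060
Maximum at c = 6 (3.360 surviving larvae).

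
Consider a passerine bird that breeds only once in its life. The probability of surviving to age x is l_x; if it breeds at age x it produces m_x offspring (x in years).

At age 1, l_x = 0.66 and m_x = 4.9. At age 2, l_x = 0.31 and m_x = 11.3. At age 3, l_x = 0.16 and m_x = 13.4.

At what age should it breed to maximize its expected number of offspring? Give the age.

2

Expected offspring if breeding at age x = l_x × m_x:
  age 1: 0.66 × 4.9 = 3.234
  age 2: 0.31 × 11.3 = 3.503
  age 3: 0.16 × 13.4 = 2.144
Maximum at age 2 (3.503).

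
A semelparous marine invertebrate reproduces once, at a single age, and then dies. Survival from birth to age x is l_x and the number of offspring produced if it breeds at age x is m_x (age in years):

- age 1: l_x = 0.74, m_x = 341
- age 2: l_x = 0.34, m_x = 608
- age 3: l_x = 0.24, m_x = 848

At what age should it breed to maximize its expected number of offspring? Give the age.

1

Expected offspring if breeding at age x = l_x × m_x:
  age 1: 0.74 × 341 = 252.340
  age 2: 0.34 × 608 = 206.720
  age 3: 0.24 × 848 = 203.520
Maximum at age 1 (252.340).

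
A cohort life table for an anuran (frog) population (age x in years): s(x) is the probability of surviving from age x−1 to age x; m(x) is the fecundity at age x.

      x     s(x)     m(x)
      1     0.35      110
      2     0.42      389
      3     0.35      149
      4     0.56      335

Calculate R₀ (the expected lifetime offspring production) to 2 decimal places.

113.00

Survivorship from birth: l_x = s_1·s_2·…·s_x.
  l_1 = 0.35000
  l_2 = 0.14700
  l_3 = 0.05145
  l_4 = 0.02881
R₀ = Σ l_x m(x):
  age 1: 0.35000 × 110 = 38.5000
  age 2: 0.14700 × 389 = 57.1830
  age 3: 0.05145 × 149 = 7.6661
  age 4: 0.02881 × 335 = 9.6513
R₀ = 38.5000 + 57.1830 + 7.6661 + 9.6513 = 113.0004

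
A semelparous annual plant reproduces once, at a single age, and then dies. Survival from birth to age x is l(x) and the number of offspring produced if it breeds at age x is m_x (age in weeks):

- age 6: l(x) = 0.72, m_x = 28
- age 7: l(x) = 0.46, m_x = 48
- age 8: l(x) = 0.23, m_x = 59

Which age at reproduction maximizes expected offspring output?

Expected offspring if breeding at age x = l(x) × m_x:
  age 6: 0.72 × 28 = 20.160
  age 7: 0.46 × 48 = 22.080
  age 8: 0.23 × 59 = 13.570
Maximum at age 7 (22.080).

7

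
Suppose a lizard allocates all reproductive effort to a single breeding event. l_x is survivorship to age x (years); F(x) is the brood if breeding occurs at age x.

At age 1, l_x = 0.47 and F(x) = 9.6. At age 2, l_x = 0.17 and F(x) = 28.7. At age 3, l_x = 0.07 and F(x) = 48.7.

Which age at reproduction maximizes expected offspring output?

Expected offspring if breeding at age x = l_x × F(x):
  age 1: 0.47 × 9.6 = 4.512
  age 2: 0.17 × 28.7 = 4.879
  age 3: 0.07 × 48.7 = 3.409
Maximum at age 2 (4.879).

2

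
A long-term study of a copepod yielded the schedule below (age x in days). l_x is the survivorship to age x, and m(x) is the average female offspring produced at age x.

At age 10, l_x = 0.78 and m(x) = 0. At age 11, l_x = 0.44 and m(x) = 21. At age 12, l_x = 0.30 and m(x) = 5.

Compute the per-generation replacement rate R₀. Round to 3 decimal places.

R₀ = Σ l_x m(x):
  age 10: 0.78 × 0 = 0.0000
  age 11: 0.44 × 21 = 9.2400
  age 12: 0.30 × 5 = 1.5000
R₀ = 0.0000 + 9.2400 + 1.5000 = 10.7400

10.740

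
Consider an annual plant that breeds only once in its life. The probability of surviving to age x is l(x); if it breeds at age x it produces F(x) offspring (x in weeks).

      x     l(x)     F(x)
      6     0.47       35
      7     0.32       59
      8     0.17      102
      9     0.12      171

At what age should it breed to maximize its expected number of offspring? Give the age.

9

Expected offspring if breeding at age x = l(x) × F(x):
  age 6: 0.47 × 35 = 16.450
  age 7: 0.32 × 59 = 18.880
  age 8: 0.17 × 102 = 17.340
  age 9: 0.12 × 171 = 20.520
Maximum at age 9 (20.520).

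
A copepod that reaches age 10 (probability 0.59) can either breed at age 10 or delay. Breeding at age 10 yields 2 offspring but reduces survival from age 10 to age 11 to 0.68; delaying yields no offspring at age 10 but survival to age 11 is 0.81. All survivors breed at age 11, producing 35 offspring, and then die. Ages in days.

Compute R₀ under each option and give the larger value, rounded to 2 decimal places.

breed at age 10: R₀ = 0.59 × (2 + 0.68 × 35) = 0.59 × 25.8000 = 15.2220
delay to age 11: R₀ = 0.59 × (0.81 × 35) = 0.59 × 28.3500 = 16.7265
Higher: delay to age 11 (16.7265).

16.73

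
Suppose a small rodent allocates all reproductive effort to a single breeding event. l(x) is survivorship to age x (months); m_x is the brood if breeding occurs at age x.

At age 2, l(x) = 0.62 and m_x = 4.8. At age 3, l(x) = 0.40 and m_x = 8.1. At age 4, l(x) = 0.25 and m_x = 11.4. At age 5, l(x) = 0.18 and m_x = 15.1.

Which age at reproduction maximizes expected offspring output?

Expected offspring if breeding at age x = l(x) × m_x:
  age 2: 0.62 × 4.8 = 2.976
  age 3: 0.40 × 8.1 = 3.240
  age 4: 0.25 × 11.4 = 2.850
  age 5: 0.18 × 15.1 = 2.718
Maximum at age 3 (3.240).

3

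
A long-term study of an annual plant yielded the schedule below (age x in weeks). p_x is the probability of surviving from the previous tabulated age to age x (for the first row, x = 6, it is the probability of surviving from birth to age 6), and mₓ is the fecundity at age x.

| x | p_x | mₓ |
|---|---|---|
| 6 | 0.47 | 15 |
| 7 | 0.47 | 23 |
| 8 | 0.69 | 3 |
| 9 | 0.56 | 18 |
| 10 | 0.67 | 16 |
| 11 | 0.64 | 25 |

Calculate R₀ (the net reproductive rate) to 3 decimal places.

15.954

Survivorship from birth: l_x = p_6·p_7·…·p_x.
  l_6 = 0.47000
  l_7 = 0.22090
  l_8 = 0.15242
  l_9 = 0.08536
  l_10 = 0.05719
  l_11 = 0.03660
R₀ = Σ l_x mₓ:
  age 6: 0.47000 × 15 = 7.0500
  age 7: 0.22090 × 23 = 5.0807
  age 8: 0.15242 × 3 = 0.4573
  age 9: 0.08536 × 18 = 1.5365
  age 10: 0.05719 × 16 = 0.9150
  age 11: 0.03660 × 25 = 0.9150
R₀ = 7.0500 + 5.0807 + 0.4573 + 1.5365 + 0.9150 + 0.9150 = 15.9545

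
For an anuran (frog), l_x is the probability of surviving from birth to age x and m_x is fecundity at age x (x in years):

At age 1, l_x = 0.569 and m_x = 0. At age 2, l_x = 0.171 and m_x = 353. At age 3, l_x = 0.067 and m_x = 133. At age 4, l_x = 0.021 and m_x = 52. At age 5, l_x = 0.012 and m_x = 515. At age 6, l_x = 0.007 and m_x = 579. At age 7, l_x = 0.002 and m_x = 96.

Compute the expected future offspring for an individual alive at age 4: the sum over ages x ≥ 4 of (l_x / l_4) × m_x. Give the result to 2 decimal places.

548.43

l_4 = 0.021. Conditional survival from age 4 to x is l_x / l_4.
  x=4: (0.021/0.021) × 52 = 52.0000
  x=5: (0.012/0.021) × 515 = 294.2857
  x=6: (0.007/0.021) × 579 = 193.0000
  x=7: (0.002/0.021) × 96 = 9.1429
Sum = 52.0000 + 294.2857 + 193.0000 + 9.1429 = 548.4286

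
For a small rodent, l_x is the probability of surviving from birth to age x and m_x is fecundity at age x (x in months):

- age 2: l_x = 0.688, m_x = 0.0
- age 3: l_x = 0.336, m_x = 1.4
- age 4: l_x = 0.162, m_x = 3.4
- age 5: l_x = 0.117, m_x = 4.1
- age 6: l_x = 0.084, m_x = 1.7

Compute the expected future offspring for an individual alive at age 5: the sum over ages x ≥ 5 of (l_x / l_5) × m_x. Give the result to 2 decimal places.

5.32

l_5 = 0.117. Conditional survival from age 5 to x is l_x / l_5.
  x=5: (0.117/0.117) × 4.1 = 4.1000
  x=6: (0.084/0.117) × 1.7 = 1.2205
Sum = 4.1000 + 1.2205 = 5.3205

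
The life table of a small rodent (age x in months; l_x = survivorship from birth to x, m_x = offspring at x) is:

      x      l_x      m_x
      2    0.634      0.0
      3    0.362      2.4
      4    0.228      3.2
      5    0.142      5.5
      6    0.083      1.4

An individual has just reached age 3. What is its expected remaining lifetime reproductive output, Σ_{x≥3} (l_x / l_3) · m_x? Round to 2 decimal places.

l_3 = 0.362. Conditional survival from age 3 to x is l_x / l_3.
  x=3: (0.362/0.362) × 2.4 = 2.4000
  x=4: (0.228/0.362) × 3.2 = 2.0155
  x=5: (0.142/0.362) × 5.5 = 2.1575
  x=6: (0.083/0.362) × 1.4 = 0.3210
Sum = 2.4000 + 2.0155 + 2.1575 + 0.3210 = 6.8939

6.89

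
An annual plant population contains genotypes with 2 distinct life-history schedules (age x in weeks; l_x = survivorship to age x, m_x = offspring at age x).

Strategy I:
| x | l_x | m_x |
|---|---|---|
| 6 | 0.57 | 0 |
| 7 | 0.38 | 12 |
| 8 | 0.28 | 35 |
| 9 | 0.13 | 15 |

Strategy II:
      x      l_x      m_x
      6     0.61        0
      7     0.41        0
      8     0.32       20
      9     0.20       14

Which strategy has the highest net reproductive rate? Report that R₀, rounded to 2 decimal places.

Strategy I: R₀ = 0.57×0 + 0.38×12 + 0.28×35 + 0.13×15 = 16.3100
Strategy II: R₀ = 0.61×0 + 0.41×0 + 0.32×20 + 0.20×14 = 9.2000
Highest R₀: strategy I with 16.3100.

16.31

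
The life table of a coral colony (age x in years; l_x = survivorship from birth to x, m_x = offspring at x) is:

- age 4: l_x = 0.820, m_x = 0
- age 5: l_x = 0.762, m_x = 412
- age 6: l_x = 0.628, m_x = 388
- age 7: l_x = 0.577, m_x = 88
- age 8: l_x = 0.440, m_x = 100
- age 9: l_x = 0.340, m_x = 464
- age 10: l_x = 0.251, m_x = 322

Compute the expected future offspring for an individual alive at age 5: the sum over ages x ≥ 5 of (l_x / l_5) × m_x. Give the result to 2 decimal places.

1169.25

l_5 = 0.762. Conditional survival from age 5 to x is l_x / l_5.
  x=5: (0.762/0.762) × 412 = 412.0000
  x=6: (0.628/0.762) × 388 = 319.7690
  x=7: (0.577/0.762) × 88 = 66.6352
  x=8: (0.440/0.762) × 100 = 57.7428
  x=9: (0.340/0.762) × 464 = 207.0341
  x=10: (0.251/0.762) × 322 = 106.0656
Sum = 412.0000 + 319.7690 + 66.6352 + 57.7428 + 207.0341 + 106.0656 = 1169.2467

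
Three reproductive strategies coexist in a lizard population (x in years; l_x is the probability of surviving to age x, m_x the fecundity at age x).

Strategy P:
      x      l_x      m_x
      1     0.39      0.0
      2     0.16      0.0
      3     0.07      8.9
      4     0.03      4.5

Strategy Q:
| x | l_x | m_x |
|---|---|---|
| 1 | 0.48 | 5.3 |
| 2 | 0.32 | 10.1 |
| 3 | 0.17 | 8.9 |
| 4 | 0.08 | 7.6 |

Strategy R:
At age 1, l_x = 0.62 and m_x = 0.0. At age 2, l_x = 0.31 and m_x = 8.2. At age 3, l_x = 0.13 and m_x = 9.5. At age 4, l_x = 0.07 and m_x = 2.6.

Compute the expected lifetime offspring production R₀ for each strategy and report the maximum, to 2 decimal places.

Strategy P: R₀ = 0.39×0.0 + 0.16×0.0 + 0.07×8.9 + 0.03×4.5 = 0.7580
Strategy Q: R₀ = 0.48×5.3 + 0.32×10.1 + 0.17×8.9 + 0.08×7.6 = 7.8970
Strategy R: R₀ = 0.62×0.0 + 0.31×8.2 + 0.13×9.5 + 0.07×2.6 = 3.9590
Highest R₀: strategy Q with 7.8970.

7.90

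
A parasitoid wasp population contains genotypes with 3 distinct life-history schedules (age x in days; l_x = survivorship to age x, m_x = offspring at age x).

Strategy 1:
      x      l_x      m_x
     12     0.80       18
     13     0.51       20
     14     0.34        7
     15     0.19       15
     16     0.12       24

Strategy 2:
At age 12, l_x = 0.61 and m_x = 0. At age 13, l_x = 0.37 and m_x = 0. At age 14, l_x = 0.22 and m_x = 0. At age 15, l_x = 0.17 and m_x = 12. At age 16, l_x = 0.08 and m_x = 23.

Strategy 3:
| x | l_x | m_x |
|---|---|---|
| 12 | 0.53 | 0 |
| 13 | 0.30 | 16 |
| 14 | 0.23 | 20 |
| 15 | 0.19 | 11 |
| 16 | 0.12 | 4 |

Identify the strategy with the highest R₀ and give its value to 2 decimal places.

32.71

Strategy 1: R₀ = 0.80×18 + 0.51×20 + 0.34×7 + 0.19×15 + 0.12×24 = 32.7100
Strategy 2: R₀ = 0.61×0 + 0.37×0 + 0.22×0 + 0.17×12 + 0.08×23 = 3.8800
Strategy 3: R₀ = 0.53×0 + 0.30×16 + 0.23×20 + 0.19×11 + 0.12×4 = 11.9700
Highest R₀: strategy 1 with 32.7100.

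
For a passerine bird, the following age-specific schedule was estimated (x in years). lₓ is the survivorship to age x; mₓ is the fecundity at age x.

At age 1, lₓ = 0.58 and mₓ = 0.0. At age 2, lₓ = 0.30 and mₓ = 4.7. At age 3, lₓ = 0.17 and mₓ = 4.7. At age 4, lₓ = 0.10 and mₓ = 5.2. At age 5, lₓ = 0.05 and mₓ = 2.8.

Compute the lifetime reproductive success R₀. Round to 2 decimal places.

R₀ = Σ lₓ mₓ:
  age 1: 0.58 × 0.0 = 0.0000
  age 2: 0.30 × 4.7 = 1.4100
  age 3: 0.17 × 4.7 = 0.7990
  age 4: 0.10 × 5.2 = 0.5200
  age 5: 0.05 × 2.8 = 0.1400
R₀ = 0.0000 + 1.4100 + 0.7990 + 0.5200 + 0.1400 = 2.8690

2.87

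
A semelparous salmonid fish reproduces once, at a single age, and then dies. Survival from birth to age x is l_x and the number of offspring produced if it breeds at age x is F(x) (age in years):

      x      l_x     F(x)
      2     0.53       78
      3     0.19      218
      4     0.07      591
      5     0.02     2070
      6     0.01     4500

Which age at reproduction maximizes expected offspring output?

Expected offspring if breeding at age x = l_x × F(x):
  age 2: 0.53 × 78 = 41.340
  age 3: 0.19 × 218 = 41.420
  age 4: 0.07 × 591 = 41.370
  age 5: 0.02 × 2070 = 41.400
  age 6: 0.01 × 4500 = 45.000
Maximum at age 6 (45.000).

6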